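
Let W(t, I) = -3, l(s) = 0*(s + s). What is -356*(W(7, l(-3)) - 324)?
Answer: 116412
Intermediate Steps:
l(s) = 0 (l(s) = 0*(2*s) = 0)
-356*(W(7, l(-3)) - 324) = -356*(-3 - 324) = -356*(-327) = 116412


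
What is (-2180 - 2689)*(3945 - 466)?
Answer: -16939251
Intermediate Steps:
(-2180 - 2689)*(3945 - 466) = -4869*3479 = -16939251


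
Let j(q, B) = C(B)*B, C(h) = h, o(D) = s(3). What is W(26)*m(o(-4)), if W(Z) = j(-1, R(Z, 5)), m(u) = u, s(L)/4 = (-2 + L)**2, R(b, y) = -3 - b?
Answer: 3364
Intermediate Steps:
s(L) = 4*(-2 + L)**2
o(D) = 4 (o(D) = 4*(-2 + 3)**2 = 4*1**2 = 4*1 = 4)
j(q, B) = B**2 (j(q, B) = B*B = B**2)
W(Z) = (-3 - Z)**2
W(26)*m(o(-4)) = (3 + 26)**2*4 = 29**2*4 = 841*4 = 3364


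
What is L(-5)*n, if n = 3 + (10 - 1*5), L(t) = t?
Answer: -40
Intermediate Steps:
n = 8 (n = 3 + (10 - 5) = 3 + 5 = 8)
L(-5)*n = -5*8 = -40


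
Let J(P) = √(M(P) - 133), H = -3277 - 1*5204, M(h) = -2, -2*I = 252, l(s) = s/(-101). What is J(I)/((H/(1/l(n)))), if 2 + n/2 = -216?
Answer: -101*I*√15/1232572 ≈ -0.00031736*I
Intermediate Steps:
n = -436 (n = -4 + 2*(-216) = -4 - 432 = -436)
l(s) = -s/101 (l(s) = s*(-1/101) = -s/101)
I = -126 (I = -½*252 = -126)
H = -8481 (H = -3277 - 5204 = -8481)
J(P) = 3*I*√15 (J(P) = √(-2 - 133) = √(-135) = 3*I*√15)
J(I)/((H/(1/l(n)))) = (3*I*√15)/((-8481*(-1/101*(-436)))) = (3*I*√15)/((-8481/(1/(436/101)))) = (3*I*√15)/((-8481/101/436)) = (3*I*√15)/((-8481*436/101)) = (3*I*√15)/(-3697716/101) = (3*I*√15)*(-101/3697716) = -101*I*√15/1232572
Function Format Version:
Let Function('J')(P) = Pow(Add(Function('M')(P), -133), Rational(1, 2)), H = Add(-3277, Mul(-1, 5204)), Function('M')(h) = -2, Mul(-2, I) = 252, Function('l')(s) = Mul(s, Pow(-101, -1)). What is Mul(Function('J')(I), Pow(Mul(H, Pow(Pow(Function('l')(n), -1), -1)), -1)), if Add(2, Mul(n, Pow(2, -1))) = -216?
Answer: Mul(Rational(-101, 1232572), I, Pow(15, Rational(1, 2))) ≈ Mul(-0.00031736, I)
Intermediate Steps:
n = -436 (n = Add(-4, Mul(2, -216)) = Add(-4, -432) = -436)
Function('l')(s) = Mul(Rational(-1, 101), s) (Function('l')(s) = Mul(s, Rational(-1, 101)) = Mul(Rational(-1, 101), s))
I = -126 (I = Mul(Rational(-1, 2), 252) = -126)
H = -8481 (H = Add(-3277, -5204) = -8481)
Function('J')(P) = Mul(3, I, Pow(15, Rational(1, 2))) (Function('J')(P) = Pow(Add(-2, -133), Rational(1, 2)) = Pow(-135, Rational(1, 2)) = Mul(3, I, Pow(15, Rational(1, 2))))
Mul(Function('J')(I), Pow(Mul(H, Pow(Pow(Function('l')(n), -1), -1)), -1)) = Mul(Mul(3, I, Pow(15, Rational(1, 2))), Pow(Mul(-8481, Pow(Pow(Mul(Rational(-1, 101), -436), -1), -1)), -1)) = Mul(Mul(3, I, Pow(15, Rational(1, 2))), Pow(Mul(-8481, Pow(Pow(Rational(436, 101), -1), -1)), -1)) = Mul(Mul(3, I, Pow(15, Rational(1, 2))), Pow(Mul(-8481, Pow(Rational(101, 436), -1)), -1)) = Mul(Mul(3, I, Pow(15, Rational(1, 2))), Pow(Mul(-8481, Rational(436, 101)), -1)) = Mul(Mul(3, I, Pow(15, Rational(1, 2))), Pow(Rational(-3697716, 101), -1)) = Mul(Mul(3, I, Pow(15, Rational(1, 2))), Rational(-101, 3697716)) = Mul(Rational(-101, 1232572), I, Pow(15, Rational(1, 2)))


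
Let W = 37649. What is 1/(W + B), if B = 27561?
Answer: 1/65210 ≈ 1.5335e-5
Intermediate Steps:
1/(W + B) = 1/(37649 + 27561) = 1/65210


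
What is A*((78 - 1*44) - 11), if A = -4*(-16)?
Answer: 1472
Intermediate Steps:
A = 64
A*((78 - 1*44) - 11) = 64*((78 - 1*44) - 11) = 64*((78 - 44) - 11) = 64*(34 - 11) = 64*23 = 1472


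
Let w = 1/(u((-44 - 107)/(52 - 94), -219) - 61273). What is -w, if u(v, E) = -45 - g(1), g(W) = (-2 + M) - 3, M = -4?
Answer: 1/61309 ≈ 1.6311e-5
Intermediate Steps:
g(W) = -9 (g(W) = (-2 - 4) - 3 = -6 - 3 = -9)
u(v, E) = -36 (u(v, E) = -45 - 1*(-9) = -45 + 9 = -36)
w = -1/61309 (w = 1/(-36 - 61273) = 1/(-61309) = -1/61309 ≈ -1.6311e-5)
-w = -1*(-1/61309) = 1/61309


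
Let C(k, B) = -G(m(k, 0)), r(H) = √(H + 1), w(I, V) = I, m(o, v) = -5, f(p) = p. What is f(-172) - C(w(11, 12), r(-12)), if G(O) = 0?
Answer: -172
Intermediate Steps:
r(H) = √(1 + H)
C(k, B) = 0 (C(k, B) = -1*0 = 0)
f(-172) - C(w(11, 12), r(-12)) = -172 - 1*0 = -172 + 0 = -172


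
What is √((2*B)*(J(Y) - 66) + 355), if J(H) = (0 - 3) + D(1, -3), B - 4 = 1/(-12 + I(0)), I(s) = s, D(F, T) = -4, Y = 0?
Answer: I*√7806/6 ≈ 14.725*I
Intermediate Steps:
B = 47/12 (B = 4 + 1/(-12 + 0) = 4 + 1/(-12) = 4 - 1/12 = 47/12 ≈ 3.9167)
J(H) = -7 (J(H) = (0 - 3) - 4 = -3 - 4 = -7)
√((2*B)*(J(Y) - 66) + 355) = √((2*(47/12))*(-7 - 66) + 355) = √((47/6)*(-73) + 355) = √(-3431/6 + 355) = √(-1301/6) = I*√7806/6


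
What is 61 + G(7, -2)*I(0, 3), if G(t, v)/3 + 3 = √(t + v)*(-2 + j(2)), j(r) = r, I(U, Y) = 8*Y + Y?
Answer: -182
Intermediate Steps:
I(U, Y) = 9*Y
G(t, v) = -9 (G(t, v) = -9 + 3*(√(t + v)*(-2 + 2)) = -9 + 3*(√(t + v)*0) = -9 + 3*0 = -9 + 0 = -9)
61 + G(7, -2)*I(0, 3) = 61 - 81*3 = 61 - 9*27 = 61 - 243 = -182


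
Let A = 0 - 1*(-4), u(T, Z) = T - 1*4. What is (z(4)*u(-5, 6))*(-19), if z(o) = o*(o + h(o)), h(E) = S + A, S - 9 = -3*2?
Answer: 7524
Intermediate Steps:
u(T, Z) = -4 + T (u(T, Z) = T - 4 = -4 + T)
S = 3 (S = 9 - 3*2 = 9 - 6 = 3)
A = 4 (A = 0 + 4 = 4)
h(E) = 7 (h(E) = 3 + 4 = 7)
z(o) = o*(7 + o) (z(o) = o*(o + 7) = o*(7 + o))
(z(4)*u(-5, 6))*(-19) = ((4*(7 + 4))*(-4 - 5))*(-19) = ((4*11)*(-9))*(-19) = (44*(-9))*(-19) = -396*(-19) = 7524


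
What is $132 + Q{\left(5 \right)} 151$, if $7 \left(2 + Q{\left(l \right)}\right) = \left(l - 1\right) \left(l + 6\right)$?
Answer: $\frac{5454}{7} \approx 779.14$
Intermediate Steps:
$Q{\left(l \right)} = -2 + \frac{\left(-1 + l\right) \left(6 + l\right)}{7}$ ($Q{\left(l \right)} = -2 + \frac{\left(l - 1\right) \left(l + 6\right)}{7} = -2 + \frac{\left(-1 + l\right) \left(6 + l\right)}{7}$)
$132 + Q{\left(5 \right)} 151 = 132 + \left(- \frac{20}{7} + \frac{5^{2}}{7} + \frac{5}{7} \cdot 5\right) 151 = 132 + \left(- \frac{20}{7} + \frac{1}{7} \cdot 25 + \frac{25}{7}\right) 151 = 132 + \left(- \frac{20}{7} + \frac{25}{7} + \frac{25}{7}\right) 151 = 132 + \frac{30}{7} \cdot 151 = 132 + \frac{4530}{7} = \frac{5454}{7}$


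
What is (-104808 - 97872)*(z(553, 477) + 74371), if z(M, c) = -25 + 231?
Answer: -15115266360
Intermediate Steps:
z(M, c) = 206
(-104808 - 97872)*(z(553, 477) + 74371) = (-104808 - 97872)*(206 + 74371) = -202680*74577 = -15115266360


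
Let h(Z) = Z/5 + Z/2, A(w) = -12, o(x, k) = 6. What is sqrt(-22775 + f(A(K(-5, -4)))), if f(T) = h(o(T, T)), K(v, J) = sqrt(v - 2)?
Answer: I*sqrt(569270)/5 ≈ 150.9*I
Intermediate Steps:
K(v, J) = sqrt(-2 + v)
h(Z) = 7*Z/10 (h(Z) = Z*(1/5) + Z*(1/2) = Z/5 + Z/2 = 7*Z/10)
f(T) = 21/5 (f(T) = (7/10)*6 = 21/5)
sqrt(-22775 + f(A(K(-5, -4)))) = sqrt(-22775 + 21/5) = sqrt(-113854/5) = I*sqrt(569270)/5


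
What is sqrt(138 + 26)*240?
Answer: 480*sqrt(41) ≈ 3073.5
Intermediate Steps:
sqrt(138 + 26)*240 = sqrt(164)*240 = (2*sqrt(41))*240 = 480*sqrt(41)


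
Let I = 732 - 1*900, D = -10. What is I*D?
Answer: 1680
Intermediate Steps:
I = -168 (I = 732 - 900 = -168)
I*D = -168*(-10) = 1680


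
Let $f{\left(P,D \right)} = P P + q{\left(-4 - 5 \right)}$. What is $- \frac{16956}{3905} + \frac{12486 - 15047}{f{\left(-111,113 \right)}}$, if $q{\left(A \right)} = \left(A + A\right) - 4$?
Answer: $- \frac{218542549}{48027595} \approx -4.5504$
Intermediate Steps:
$q{\left(A \right)} = -4 + 2 A$ ($q{\left(A \right)} = 2 A - 4 = -4 + 2 A$)
$f{\left(P,D \right)} = -22 + P^{2}$ ($f{\left(P,D \right)} = P P + \left(-4 + 2 \left(-4 - 5\right)\right) = P^{2} + \left(-4 + 2 \left(-9\right)\right) = P^{2} - 22 = -22 + P^{2}$)
$- \frac{16956}{3905} + \frac{12486 - 15047}{f{\left(-111,113 \right)}} = - \frac{16956}{3905} + \frac{12486 - 15047}{-22 + \left(-111\right)^{2}} = \left(-16956\right) \frac{1}{3905} - \frac{2561}{-22 + 12321} = - \frac{16956}{3905} - \frac{2561}{12299} = - \frac{218542549}{48027595}$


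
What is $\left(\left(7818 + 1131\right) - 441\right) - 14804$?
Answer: $-6296$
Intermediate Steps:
$\left(\left(7818 + 1131\right) - 441\right) - 14804 = \left(8949 - 441\right) - 14804 = 8508 - 14804 = -6296$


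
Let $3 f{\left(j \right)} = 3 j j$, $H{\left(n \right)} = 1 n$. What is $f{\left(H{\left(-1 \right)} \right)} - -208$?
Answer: $209$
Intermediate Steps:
$H{\left(n \right)} = n$
$f{\left(j \right)} = j^{2}$ ($f{\left(j \right)} = \frac{3 j j}{3} = \frac{3 j^{2}}{3} = j^{2}$)
$f{\left(H{\left(-1 \right)} \right)} - -208 = \left(-1\right)^{2} - -208 = 1 + 208 = 209$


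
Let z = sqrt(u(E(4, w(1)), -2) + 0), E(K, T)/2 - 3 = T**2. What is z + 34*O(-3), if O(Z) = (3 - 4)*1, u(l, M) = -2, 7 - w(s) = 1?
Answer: -34 + I*sqrt(2) ≈ -34.0 + 1.4142*I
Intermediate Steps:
w(s) = 6 (w(s) = 7 - 1*1 = 7 - 1 = 6)
E(K, T) = 6 + 2*T**2
O(Z) = -1 (O(Z) = -1*1 = -1)
z = I*sqrt(2) (z = sqrt(-2 + 0) = sqrt(-2) = I*sqrt(2) ≈ 1.4142*I)
z + 34*O(-3) = I*sqrt(2) + 34*(-1) = I*sqrt(2) - 34 = -34 + I*sqrt(2)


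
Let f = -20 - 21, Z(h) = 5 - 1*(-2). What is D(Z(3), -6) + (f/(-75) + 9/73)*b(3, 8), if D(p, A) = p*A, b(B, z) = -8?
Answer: -259294/5475 ≈ -47.360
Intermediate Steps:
Z(h) = 7 (Z(h) = 5 + 2 = 7)
f = -41
D(p, A) = A*p
D(Z(3), -6) + (f/(-75) + 9/73)*b(3, 8) = -6*7 + (-41/(-75) + 9/73)*(-8) = -42 + (-41*(-1/75) + 9*(1/73))*(-8) = -42 + (41/75 + 9/73)*(-8) = -42 + (3668/5475)*(-8) = -42 - 29344/5475 = -259294/5475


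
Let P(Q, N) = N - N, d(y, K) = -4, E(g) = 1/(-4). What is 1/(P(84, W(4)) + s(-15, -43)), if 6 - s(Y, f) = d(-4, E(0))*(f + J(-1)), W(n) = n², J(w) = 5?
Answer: -1/146 ≈ -0.0068493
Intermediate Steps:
E(g) = -¼
P(Q, N) = 0
s(Y, f) = 26 + 4*f (s(Y, f) = 6 - (-4)*(f + 5) = 6 - (-4)*(5 + f) = 6 - (-20 - 4*f) = 6 + (20 + 4*f) = 26 + 4*f)
1/(P(84, W(4)) + s(-15, -43)) = 1/(0 + (26 + 4*(-43))) = 1/(0 + (26 - 172)) = 1/(0 - 146) = 1/(-146) = -1/146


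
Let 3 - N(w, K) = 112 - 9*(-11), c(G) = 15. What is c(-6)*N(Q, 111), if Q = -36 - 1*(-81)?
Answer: -3120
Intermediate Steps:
Q = 45 (Q = -36 + 81 = 45)
N(w, K) = -208 (N(w, K) = 3 - (112 - 9*(-11)) = 3 - (112 - 1*(-99)) = 3 - (112 + 99) = 3 - 1*211 = 3 - 211 = -208)
c(-6)*N(Q, 111) = 15*(-208) = -3120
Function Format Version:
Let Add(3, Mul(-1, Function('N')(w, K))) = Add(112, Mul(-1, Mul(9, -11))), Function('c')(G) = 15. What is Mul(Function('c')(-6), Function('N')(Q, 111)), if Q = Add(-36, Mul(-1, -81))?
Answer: -3120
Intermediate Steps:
Q = 45 (Q = Add(-36, 81) = 45)
Function('N')(w, K) = -208 (Function('N')(w, K) = Add(3, Mul(-1, Add(112, Mul(-1, Mul(9, -11))))) = Add(3, Mul(-1, Add(112, Mul(-1, -99)))) = Add(3, Mul(-1, Add(112, 99))) = Add(3, Mul(-1, 211)) = Add(3, -211) = -208)
Mul(Function('c')(-6), Function('N')(Q, 111)) = Mul(15, -208) = -3120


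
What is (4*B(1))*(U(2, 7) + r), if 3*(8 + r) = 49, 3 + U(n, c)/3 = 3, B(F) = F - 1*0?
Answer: 100/3 ≈ 33.333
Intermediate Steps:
B(F) = F (B(F) = F + 0 = F)
U(n, c) = 0 (U(n, c) = -9 + 3*3 = -9 + 9 = 0)
r = 25/3 (r = -8 + (1/3)*49 = -8 + 49/3 = 25/3 ≈ 8.3333)
(4*B(1))*(U(2, 7) + r) = (4*1)*(0 + 25/3) = 4*(25/3) = 100/3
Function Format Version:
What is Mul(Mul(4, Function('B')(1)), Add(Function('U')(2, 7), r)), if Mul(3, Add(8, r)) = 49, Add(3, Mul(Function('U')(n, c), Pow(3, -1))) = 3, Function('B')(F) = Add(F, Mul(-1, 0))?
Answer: Rational(100, 3) ≈ 33.333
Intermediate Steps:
Function('B')(F) = F (Function('B')(F) = Add(F, 0) = F)
Function('U')(n, c) = 0 (Function('U')(n, c) = Add(-9, Mul(3, 3)) = Add(-9, 9) = 0)
r = Rational(25, 3) (r = Add(-8, Mul(Rational(1, 3), 49)) = Add(-8, Rational(49, 3)) = Rational(25, 3) ≈ 8.3333)
Mul(Mul(4, Function('B')(1)), Add(Function('U')(2, 7), r)) = Mul(Mul(4, 1), Add(0, Rational(25, 3))) = Mul(4, Rational(25, 3)) = Rational(100, 3)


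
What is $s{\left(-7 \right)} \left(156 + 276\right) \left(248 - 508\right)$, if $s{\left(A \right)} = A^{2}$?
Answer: $-5503680$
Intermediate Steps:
$s{\left(-7 \right)} \left(156 + 276\right) \left(248 - 508\right) = \left(-7\right)^{2} \left(156 + 276\right) \left(248 - 508\right) = 49 \cdot 432 \left(-260\right) = 49 \left(-112320\right) = -5503680$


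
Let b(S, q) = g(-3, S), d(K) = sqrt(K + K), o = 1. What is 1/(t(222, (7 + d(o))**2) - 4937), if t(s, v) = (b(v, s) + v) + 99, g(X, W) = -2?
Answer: -4789/22934129 - 14*sqrt(2)/22934129 ≈ -0.00020968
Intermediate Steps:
d(K) = sqrt(2)*sqrt(K) (d(K) = sqrt(2*K) = sqrt(2)*sqrt(K))
b(S, q) = -2
t(s, v) = 97 + v (t(s, v) = (-2 + v) + 99 = 97 + v)
1/(t(222, (7 + d(o))**2) - 4937) = 1/((97 + (7 + sqrt(2)*sqrt(1))**2) - 4937) = 1/((97 + (7 + sqrt(2)*1)**2) - 4937) = 1/((97 + (7 + sqrt(2))**2) - 4937) = 1/(-4840 + (7 + sqrt(2))**2)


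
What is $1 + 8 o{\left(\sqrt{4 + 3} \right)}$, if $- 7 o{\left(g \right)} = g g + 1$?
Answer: $- \frac{57}{7} \approx -8.1429$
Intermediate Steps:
$o{\left(g \right)} = - \frac{1}{7} - \frac{g^{2}}{7}$ ($o{\left(g \right)} = - \frac{g g + 1}{7} = - \frac{g^{2} + 1}{7} = - \frac{1 + g^{2}}{7} = - \frac{1}{7} - \frac{g^{2}}{7}$)
$1 + 8 o{\left(\sqrt{4 + 3} \right)} = 1 + 8 \left(- \frac{1}{7} - \frac{\left(\sqrt{4 + 3}\right)^{2}}{7}\right) = 1 + 8 \left(- \frac{1}{7} - \frac{\left(\sqrt{7}\right)^{2}}{7}\right) = 1 + 8 \left(- \frac{1}{7} - 1\right) = 1 + 8 \left(- \frac{8}{7}\right) = 1 - \frac{64}{7} = - \frac{57}{7}$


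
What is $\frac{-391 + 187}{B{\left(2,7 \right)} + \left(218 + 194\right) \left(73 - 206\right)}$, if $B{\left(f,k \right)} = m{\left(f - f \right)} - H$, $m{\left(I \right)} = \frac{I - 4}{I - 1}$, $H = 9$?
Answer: $\frac{68}{18267} \approx 0.0037226$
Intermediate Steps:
$m{\left(I \right)} = \frac{-4 + I}{-1 + I}$
$B{\left(f,k \right)} = -5$ ($B{\left(f,k \right)} = \frac{-4 + \left(f - f\right)}{-1 + \left(f - f\right)} - 9 = \frac{-4 + 0}{-1 + 0} - 9 = \frac{1}{-1} \left(-4\right) - 9 = \left(-1\right) \left(-4\right) - 9 = 4 - 9 = -5$)
$\frac{-391 + 187}{B{\left(2,7 \right)} + \left(218 + 194\right) \left(73 - 206\right)} = \frac{-391 + 187}{-5 + \left(218 + 194\right) \left(73 - 206\right)} = - \frac{204}{-5 + 412 \left(-133\right)} = - \frac{204}{-5 - 54796} = - \frac{204}{-54801} = \left(-204\right) \left(- \frac{1}{54801}\right) = \frac{68}{18267}$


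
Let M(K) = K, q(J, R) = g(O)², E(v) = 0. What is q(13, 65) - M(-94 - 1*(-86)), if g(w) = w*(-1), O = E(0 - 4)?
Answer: 8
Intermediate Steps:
O = 0
g(w) = -w
q(J, R) = 0 (q(J, R) = (-1*0)² = 0² = 0)
q(13, 65) - M(-94 - 1*(-86)) = 0 - (-94 - 1*(-86)) = 0 - (-94 + 86) = 0 - 1*(-8) = 0 + 8 = 8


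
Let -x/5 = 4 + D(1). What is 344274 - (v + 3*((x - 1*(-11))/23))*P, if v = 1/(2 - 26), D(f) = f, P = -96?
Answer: 7914178/23 ≈ 3.4409e+5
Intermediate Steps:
x = -25 (x = -5*(4 + 1) = -5*5 = -25)
v = -1/24 (v = 1/(-24) = -1/24 ≈ -0.041667)
344274 - (v + 3*((x - 1*(-11))/23))*P = 344274 - (-1/24 + 3*((-25 - 1*(-11))/23))*(-96) = 344274 - (-1/24 + 3*((-25 + 11)*(1/23)))*(-96) = 344274 - (-1/24 + 3*(-14*1/23))*(-96) = 344274 - (-1/24 + 3*(-14/23))*(-96) = 344274 - (-1/24 - 42/23)*(-96) = 344274 - (-1031)*(-96)/552 = 344274 - 1*4124/23 = 344274 - 4124/23 = 7914178/23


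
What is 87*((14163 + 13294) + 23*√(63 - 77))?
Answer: 2388759 + 2001*I*√14 ≈ 2.3888e+6 + 7487.1*I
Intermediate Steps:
87*((14163 + 13294) + 23*√(63 - 77)) = 87*(27457 + 23*√(-14)) = 87*(27457 + 23*(I*√14)) = 87*(27457 + 23*I*√14) = 2388759 + 2001*I*√14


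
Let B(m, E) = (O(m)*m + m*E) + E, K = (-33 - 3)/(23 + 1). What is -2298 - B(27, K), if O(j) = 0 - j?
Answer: -1527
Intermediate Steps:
K = -3/2 (K = -36/24 = -36*1/24 = -3/2 ≈ -1.5000)
O(j) = -j
B(m, E) = E - m**2 + E*m (B(m, E) = ((-m)*m + m*E) + E = (-m**2 + E*m) + E = E - m**2 + E*m)
-2298 - B(27, K) = -2298 - (-3/2 - 1*27**2 - 3/2*27) = -2298 - (-3/2 - 1*729 - 81/2) = -2298 - (-3/2 - 729 - 81/2) = -2298 - 1*(-771) = -2298 + 771 = -1527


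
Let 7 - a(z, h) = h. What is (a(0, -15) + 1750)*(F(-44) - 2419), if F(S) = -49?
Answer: -4373296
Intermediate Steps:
a(z, h) = 7 - h
(a(0, -15) + 1750)*(F(-44) - 2419) = ((7 - 1*(-15)) + 1750)*(-49 - 2419) = ((7 + 15) + 1750)*(-2468) = (22 + 1750)*(-2468) = 1772*(-2468) = -4373296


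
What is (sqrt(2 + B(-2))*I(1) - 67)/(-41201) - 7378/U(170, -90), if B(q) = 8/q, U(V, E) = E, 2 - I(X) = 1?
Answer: 151993504/1854045 - I*sqrt(2)/41201 ≈ 81.979 - 3.4325e-5*I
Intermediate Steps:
I(X) = 1 (I(X) = 2 - 1*1 = 2 - 1 = 1)
(sqrt(2 + B(-2))*I(1) - 67)/(-41201) - 7378/U(170, -90) = (sqrt(2 + 8/(-2))*1 - 67)/(-41201) - 7378/(-90) = (sqrt(2 + 8*(-1/2))*1 - 67)*(-1/41201) - 7378*(-1/90) = (sqrt(2 - 4)*1 - 67)*(-1/41201) + 3689/45 = (sqrt(-2)*1 - 67)*(-1/41201) + 3689/45 = ((I*sqrt(2))*1 - 67)*(-1/41201) + 3689/45 = (I*sqrt(2) - 67)*(-1/41201) + 3689/45 = (-67 + I*sqrt(2))*(-1/41201) + 3689/45 = (67/41201 - I*sqrt(2)/41201) + 3689/45 = 151993504/1854045 - I*sqrt(2)/41201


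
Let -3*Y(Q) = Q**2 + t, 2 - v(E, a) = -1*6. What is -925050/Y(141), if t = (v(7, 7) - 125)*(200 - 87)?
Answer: 30835/74 ≈ 416.69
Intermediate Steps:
v(E, a) = 8 (v(E, a) = 2 - (-1)*6 = 2 - 1*(-6) = 2 + 6 = 8)
t = -13221 (t = (8 - 125)*(200 - 87) = -117*113 = -13221)
Y(Q) = 4407 - Q**2/3 (Y(Q) = -(Q**2 - 13221)/3 = -(-13221 + Q**2)/3 = 4407 - Q**2/3)
-925050/Y(141) = -925050/(4407 - 1/3*141**2) = -925050/(4407 - 1/3*19881) = -925050/(4407 - 6627) = -925050/(-2220) = -925050*(-1/2220) = 30835/74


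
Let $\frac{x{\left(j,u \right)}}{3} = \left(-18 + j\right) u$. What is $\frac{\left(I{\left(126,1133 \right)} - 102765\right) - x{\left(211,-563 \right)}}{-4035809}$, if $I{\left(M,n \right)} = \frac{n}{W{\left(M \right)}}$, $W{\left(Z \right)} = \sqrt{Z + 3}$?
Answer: $- \frac{11748}{212411} - \frac{1133 \sqrt{129}}{520619361} \approx -0.055333$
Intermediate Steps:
$W{\left(Z \right)} = \sqrt{3 + Z}$
$I{\left(M,n \right)} = \frac{n}{\sqrt{3 + M}}$
$x{\left(j,u \right)} = 3 u \left(-18 + j\right)$ ($x{\left(j,u \right)} = 3 \left(-18 + j\right) u = 3 u \left(-18 + j\right)$)
$\frac{\left(I{\left(126,1133 \right)} - 102765\right) - x{\left(211,-563 \right)}}{-4035809} = \frac{\left(\frac{1133}{\sqrt{3 + 126}} - 102765\right) - 3 \left(-563\right) \left(-18 + 211\right)}{-4035809} = \left(\left(\frac{1133}{\sqrt{129}} - 102765\right) - 3 \left(-563\right) 193\right) \left(- \frac{1}{4035809}\right) = \left(\left(1133 \frac{\sqrt{129}}{129} - 102765\right) - -325977\right) \left(- \frac{1}{4035809}\right) = \left(\left(\frac{1133 \sqrt{129}}{129} - 102765\right) + 325977\right) \left(- \frac{1}{4035809}\right) = \left(\left(-102765 + \frac{1133 \sqrt{129}}{129}\right) + 325977\right) \left(- \frac{1}{4035809}\right) = \left(223212 + \frac{1133 \sqrt{129}}{129}\right) \left(- \frac{1}{4035809}\right) = - \frac{11748}{212411} - \frac{1133 \sqrt{129}}{520619361}$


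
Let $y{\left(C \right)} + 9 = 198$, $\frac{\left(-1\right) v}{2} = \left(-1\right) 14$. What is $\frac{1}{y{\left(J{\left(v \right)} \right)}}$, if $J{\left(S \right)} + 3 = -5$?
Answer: $\frac{1}{189} \approx 0.005291$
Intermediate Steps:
$v = 28$ ($v = - 2 \left(\left(-1\right) 14\right) = \left(-2\right) \left(-14\right) = 28$)
$J{\left(S \right)} = -8$ ($J{\left(S \right)} = -3 - 5 = -8$)
$y{\left(C \right)} = 189$ ($y{\left(C \right)} = -9 + 198 = 189$)
$\frac{1}{y{\left(J{\left(v \right)} \right)}} = \frac{1}{189}$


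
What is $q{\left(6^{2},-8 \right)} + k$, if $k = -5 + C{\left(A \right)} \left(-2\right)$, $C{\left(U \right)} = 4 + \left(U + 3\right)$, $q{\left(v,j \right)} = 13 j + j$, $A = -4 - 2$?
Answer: $-119$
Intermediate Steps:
$A = -6$ ($A = -4 - 2 = -6$)
$q{\left(v,j \right)} = 14 j$
$C{\left(U \right)} = 7 + U$ ($C{\left(U \right)} = 4 + \left(3 + U\right) = 7 + U$)
$k = -7$ ($k = -5 + \left(7 - 6\right) \left(-2\right) = -5 + 1 \left(-2\right) = -5 - 2 = -7$)
$q{\left(6^{2},-8 \right)} + k = 14 \left(-8\right) - 7 = -112 - 7 = -119$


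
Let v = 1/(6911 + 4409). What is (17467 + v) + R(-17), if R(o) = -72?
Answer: 196911401/11320 ≈ 17395.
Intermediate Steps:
v = 1/11320 ≈ 8.8339e-5
(17467 + v) + R(-17) = (17467 + 1/11320) - 72 = 197726441/11320 - 72 = 196911401/11320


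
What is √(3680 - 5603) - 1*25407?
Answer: -25407 + I*√1923 ≈ -25407.0 + 43.852*I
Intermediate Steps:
√(3680 - 5603) - 1*25407 = √(-1923) - 25407 = I*√1923 - 25407 = -25407 + I*√1923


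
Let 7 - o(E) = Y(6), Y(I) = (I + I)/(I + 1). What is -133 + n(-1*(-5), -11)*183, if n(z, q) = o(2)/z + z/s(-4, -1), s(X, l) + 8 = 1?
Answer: -2459/35 ≈ -70.257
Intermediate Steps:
Y(I) = 2*I/(1 + I) (Y(I) = (2*I)/(1 + I) = 2*I/(1 + I))
s(X, l) = -7 (s(X, l) = -8 + 1 = -7)
o(E) = 37/7 (o(E) = 7 - 2*6/(1 + 6) = 7 - 2*6/7 = 7 - 1*12/7 = 7 - 12/7 = 37/7)
n(z, q) = -z/7 + 37/(7*z) (n(z, q) = 37/(7*z) + z/(-7) = 37/(7*z) + z*(-⅐) = 37/(7*z) - z/7 = -z/7 + 37/(7*z))
-133 + n(-1*(-5), -11)*183 = -133 + ((37 - (-1*(-5))²)/(7*((-1*(-5)))))*183 = -133 + ((⅐)*(37 - 1*5²)/5)*183 = -133 + ((⅐)*(⅕)*(37 - 1*25))*183 = -133 + ((⅐)*(⅕)*(37 - 25))*183 = -133 + ((⅐)*(⅕)*12)*183 = -133 + (12/35)*183 = -133 + 2196/35 = -2459/35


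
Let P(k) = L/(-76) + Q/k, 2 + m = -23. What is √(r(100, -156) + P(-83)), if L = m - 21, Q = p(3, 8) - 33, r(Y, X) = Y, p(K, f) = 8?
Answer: √1003788886/3154 ≈ 10.045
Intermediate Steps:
m = -25 (m = -2 - 23 = -25)
Q = -25 (Q = 8 - 33 = -25)
L = -46 (L = -25 - 21 = -46)
P(k) = 23/38 - 25/k (P(k) = -46/(-76) - 25/k = -46*(-1/76) - 25/k = 23/38 - 25/k)
√(r(100, -156) + P(-83)) = √(100 + (23/38 - 25/(-83))) = √(100 + (23/38 - 25*(-1/83))) = √(100 + (23/38 + 25/83)) = √(100 + 2859/3154) = √(318259/3154) = √1003788886/3154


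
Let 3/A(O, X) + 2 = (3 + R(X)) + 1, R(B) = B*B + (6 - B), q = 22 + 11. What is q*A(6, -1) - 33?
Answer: -231/10 ≈ -23.100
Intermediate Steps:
q = 33
R(B) = 6 + B**2 - B (R(B) = B**2 + (6 - B) = 6 + B**2 - B)
A(O, X) = 3/(8 + X**2 - X) (A(O, X) = 3/(-2 + ((3 + (6 + X**2 - X)) + 1)) = 3/(-2 + ((9 + X**2 - X) + 1)) = 3/(-2 + (10 + X**2 - X)) = 3/(8 + X**2 - X))
q*A(6, -1) - 33 = 33*(3/(8 + (-1)**2 - 1*(-1))) - 33 = 33*(3/(8 + 1 + 1)) - 33 = 33*(3/10) - 33 = 99/10 - 33 = -231/10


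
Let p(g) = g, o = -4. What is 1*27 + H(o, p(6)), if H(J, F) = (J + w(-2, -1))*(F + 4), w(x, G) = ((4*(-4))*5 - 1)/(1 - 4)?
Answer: 257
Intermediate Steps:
w(x, G) = 27 (w(x, G) = (-16*5 - 1)/(-3) = (-80 - 1)*(-1/3) = -81*(-1/3) = 27)
H(J, F) = (4 + F)*(27 + J) (H(J, F) = (J + 27)*(F + 4) = (27 + J)*(4 + F) = (4 + F)*(27 + J))
1*27 + H(o, p(6)) = 1*27 + (108 + 4*(-4) + 27*6 + 6*(-4)) = 27 + (108 - 16 + 162 - 24) = 27 + 230 = 257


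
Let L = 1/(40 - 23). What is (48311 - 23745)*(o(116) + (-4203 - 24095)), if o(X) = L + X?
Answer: -11769398638/17 ≈ -6.9232e+8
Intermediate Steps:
L = 1/17 ≈ 0.058824
o(X) = 1/17 + X
(48311 - 23745)*(o(116) + (-4203 - 24095)) = (48311 - 23745)*((1/17 + 116) + (-4203 - 24095)) = 24566*(1973/17 - 28298) = 24566*(-479093/17) = -11769398638/17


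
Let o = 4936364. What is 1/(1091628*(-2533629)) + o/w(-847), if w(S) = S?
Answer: -278630583493827535/47808489045636 ≈ -5828.1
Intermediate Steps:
1/(1091628*(-2533629)) + o/w(-847) = 1/(1091628*(-2533629)) + 4936364/(-847) = (1/1091628)*(-1/2533629) + 4936364*(-1/847) = -1/2765780358012 - 4936364/847 = -278630583493827535/47808489045636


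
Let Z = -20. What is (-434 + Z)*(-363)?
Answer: 164802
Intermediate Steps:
(-434 + Z)*(-363) = (-434 - 20)*(-363) = -454*(-363) = 164802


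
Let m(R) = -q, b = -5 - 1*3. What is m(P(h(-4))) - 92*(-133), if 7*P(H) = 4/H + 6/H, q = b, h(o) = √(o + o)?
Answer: 12244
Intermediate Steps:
b = -8 (b = -5 - 3 = -8)
h(o) = √2*√o (h(o) = √(2*o) = √2*√o)
q = -8
P(H) = 10/(7*H) (P(H) = (4/H + 6/H)/7 = (10/H)/7 = 10/(7*H))
m(R) = 8 (m(R) = -1*(-8) = 8)
m(P(h(-4))) - 92*(-133) = 8 - 92*(-133) = 8 + 12236 = 12244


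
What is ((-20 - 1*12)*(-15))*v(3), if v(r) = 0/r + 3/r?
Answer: 480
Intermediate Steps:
v(r) = 3/r (v(r) = 0 + 3/r = 3/r)
((-20 - 1*12)*(-15))*v(3) = ((-20 - 1*12)*(-15))*(3/3) = ((-20 - 12)*(-15))*(3*(⅓)) = -32*(-15)*1 = 480*1 = 480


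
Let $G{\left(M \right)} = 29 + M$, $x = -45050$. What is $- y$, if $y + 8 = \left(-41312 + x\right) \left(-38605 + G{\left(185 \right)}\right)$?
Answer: $-3315523534$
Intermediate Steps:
$y = 3315523534$ ($y = -8 + \left(-41312 - 45050\right) \left(-38605 + \left(29 + 185\right)\right) = -8 - 86362 \left(-38605 + 214\right) = -8 - -3315523542 = -8 + 3315523542 = 3315523534$)
$- y = \left(-1\right) 3315523534 = -3315523534$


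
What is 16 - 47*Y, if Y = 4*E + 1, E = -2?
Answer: 345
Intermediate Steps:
Y = -7 (Y = 4*(-2) + 1 = -8 + 1 = -7)
16 - 47*Y = 16 - 47*(-7) = 16 + 329 = 345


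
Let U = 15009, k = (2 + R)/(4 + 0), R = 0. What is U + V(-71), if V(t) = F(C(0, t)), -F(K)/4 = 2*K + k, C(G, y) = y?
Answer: 15575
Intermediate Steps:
k = ½ (k = (2 + 0)/(4 + 0) = 2/4 = 2*(¼) = ½ ≈ 0.50000)
F(K) = -2 - 8*K (F(K) = -4*(2*K + ½) = -4*(½ + 2*K) = -2 - 8*K)
V(t) = -2 - 8*t
U + V(-71) = 15009 + (-2 - 8*(-71)) = 15009 + (-2 + 568) = 15009 + 566 = 15575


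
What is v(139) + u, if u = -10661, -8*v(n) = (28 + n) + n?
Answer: -42797/4 ≈ -10699.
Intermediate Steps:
v(n) = -7/2 - n/4 (v(n) = -((28 + n) + n)/8 = -(28 + 2*n)/8 = -7/2 - n/4)
v(139) + u = (-7/2 - 1/4*139) - 10661 = (-7/2 - 139/4) - 10661 = -153/4 - 10661 = -42797/4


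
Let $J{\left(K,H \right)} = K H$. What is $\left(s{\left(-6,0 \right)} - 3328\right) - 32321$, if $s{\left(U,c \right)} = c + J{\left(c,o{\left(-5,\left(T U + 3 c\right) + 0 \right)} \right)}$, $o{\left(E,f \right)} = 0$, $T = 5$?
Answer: $-35649$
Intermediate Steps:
$J{\left(K,H \right)} = H K$
$s{\left(U,c \right)} = c$ ($s{\left(U,c \right)} = c + 0 c = c + 0 = c$)
$\left(s{\left(-6,0 \right)} - 3328\right) - 32321 = \left(0 - 3328\right) - 32321 = -3328 - 32321 = -35649$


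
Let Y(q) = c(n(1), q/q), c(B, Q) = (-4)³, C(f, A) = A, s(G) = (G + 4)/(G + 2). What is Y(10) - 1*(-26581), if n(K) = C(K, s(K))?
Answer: 26517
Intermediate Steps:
s(G) = (4 + G)/(2 + G)
n(K) = (4 + K)/(2 + K)
c(B, Q) = -64
Y(q) = -64
Y(10) - 1*(-26581) = -64 - 1*(-26581) = -64 + 26581 = 26517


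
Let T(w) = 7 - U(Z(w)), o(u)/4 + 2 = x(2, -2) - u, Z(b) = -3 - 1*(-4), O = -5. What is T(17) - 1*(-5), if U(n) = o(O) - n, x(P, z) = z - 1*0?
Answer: 9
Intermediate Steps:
x(P, z) = z (x(P, z) = z + 0 = z)
Z(b) = 1 (Z(b) = -3 + 4 = 1)
o(u) = -16 - 4*u (o(u) = -8 + 4*(-2 - u) = -8 + (-8 - 4*u) = -16 - 4*u)
U(n) = 4 - n (U(n) = (-16 - 4*(-5)) - n = (-16 + 20) - n = 4 - n)
T(w) = 4 (T(w) = 7 - (4 - 1*1) = 7 - (4 - 1) = 7 - 1*3 = 7 - 3 = 4)
T(17) - 1*(-5) = 4 - 1*(-5) = 4 + 5 = 9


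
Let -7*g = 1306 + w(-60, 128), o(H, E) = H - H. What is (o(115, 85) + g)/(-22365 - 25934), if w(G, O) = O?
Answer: 1434/338093 ≈ 0.0042414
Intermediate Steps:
o(H, E) = 0
g = -1434/7 (g = -(1306 + 128)/7 = -1/7*1434 = -1434/7 ≈ -204.86)
(o(115, 85) + g)/(-22365 - 25934) = (0 - 1434/7)/(-22365 - 25934) = -1434/7/(-48299) = -1434/7*(-1/48299) = 1434/338093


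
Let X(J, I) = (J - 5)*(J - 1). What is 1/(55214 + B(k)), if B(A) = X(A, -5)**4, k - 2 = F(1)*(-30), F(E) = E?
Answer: 1/838779446015 ≈ 1.1922e-12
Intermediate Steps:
X(J, I) = (-1 + J)*(-5 + J) (X(J, I) = (-5 + J)*(-1 + J) = (-1 + J)*(-5 + J))
k = -28 (k = 2 + 1*(-30) = 2 - 30 = -28)
B(A) = (5 + A**2 - 6*A)**4
1/(55214 + B(k)) = 1/(55214 + (5 + (-28)**2 - 6*(-28))**4) = 1/(55214 + (5 + 784 + 168)**4) = 1/(55214 + 957**4) = 1/(55214 + 838779390801) = 1/838779446015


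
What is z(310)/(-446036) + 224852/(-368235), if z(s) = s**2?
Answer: -33919867543/41061516615 ≈ -0.82607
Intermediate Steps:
z(310)/(-446036) + 224852/(-368235) = 310**2/(-446036) + 224852/(-368235) = 96100*(-1/446036) + 224852*(-1/368235) = -24025/111509 - 224852/368235 = -33919867543/41061516615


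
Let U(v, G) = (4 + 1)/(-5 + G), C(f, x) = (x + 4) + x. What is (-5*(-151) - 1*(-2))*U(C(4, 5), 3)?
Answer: -3785/2 ≈ -1892.5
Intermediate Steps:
C(f, x) = 4 + 2*x (C(f, x) = (4 + x) + x = 4 + 2*x)
U(v, G) = 5/(-5 + G)
(-5*(-151) - 1*(-2))*U(C(4, 5), 3) = (-5*(-151) - 1*(-2))*(5/(-5 + 3)) = (755 + 2)*(5/(-2)) = 757*(5*(-½)) = 757*(-5/2) = -3785/2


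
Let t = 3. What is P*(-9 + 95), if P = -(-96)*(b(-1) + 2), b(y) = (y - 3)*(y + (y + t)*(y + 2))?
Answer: -16512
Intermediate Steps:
b(y) = (-3 + y)*(y + (2 + y)*(3 + y)) (b(y) = (y - 3)*(y + (y + 3)*(y + 2)) = (-3 + y)*(y + (3 + y)*(2 + y)) = (-3 + y)*(y + (2 + y)*(3 + y)))
P = -192 (P = -(-96)*((-18 + (-1)**3 - 12*(-1) + 3*(-1)**2) + 2) = -(-96)*((-18 - 1 + 12 + 3*1) + 2) = -(-96)*((-18 - 1 + 12 + 3) + 2) = -(-96)*(-4 + 2) = -(-96)*(-2) = -4*48 = -192)
P*(-9 + 95) = -192*(-9 + 95) = -192*86 = -16512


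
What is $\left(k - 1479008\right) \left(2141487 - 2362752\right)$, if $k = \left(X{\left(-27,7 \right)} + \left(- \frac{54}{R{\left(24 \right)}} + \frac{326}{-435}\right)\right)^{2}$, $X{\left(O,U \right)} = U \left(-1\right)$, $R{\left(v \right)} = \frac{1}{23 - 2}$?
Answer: $\frac{163210668785043}{4205} \approx 3.8813 \cdot 10^{10}$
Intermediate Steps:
$R{\left(v \right)} = \frac{1}{21}$
$X{\left(O,U \right)} = - U$
$k = \frac{246672148921}{189225}$ ($k = \left(\left(-1\right) 7 + \left(- 54 \frac{1}{\frac{1}{21}} + \frac{326}{-435}\right)\right)^{2} = \left(-7 + \left(\left(-54\right) 21 + 326 \left(- \frac{1}{435}\right)\right)\right)^{2} = \left(-7 - \frac{493616}{435}\right)^{2} = \left(- \frac{496661}{435}\right)^{2} = \frac{246672148921}{189225} \approx 1.3036 \cdot 10^{6}$)
$\left(k - 1479008\right) \left(2141487 - 2362752\right) = \left(\frac{246672148921}{189225} - 1479008\right) \left(2141487 - 2362752\right) = \left(- \frac{33193139879}{189225}\right) \left(-221265\right) = \frac{163210668785043}{4205}$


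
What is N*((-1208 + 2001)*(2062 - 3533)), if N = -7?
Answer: 8165521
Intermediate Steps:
N*((-1208 + 2001)*(2062 - 3533)) = -7*(-1208 + 2001)*(2062 - 3533) = -5551*(-1471) = -7*(-1166503) = 8165521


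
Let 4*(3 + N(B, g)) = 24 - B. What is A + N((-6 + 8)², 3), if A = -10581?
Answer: -10579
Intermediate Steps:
N(B, g) = 3 - B/4 (N(B, g) = -3 + (24 - B)/4 = -3 + (6 - B/4) = 3 - B/4)
A + N((-6 + 8)², 3) = -10581 + (3 - (-6 + 8)²/4) = -10581 + (3 - ¼*2²) = -10581 + (3 - ¼*4) = -10581 + (3 - 1) = -10581 + 2 = -10579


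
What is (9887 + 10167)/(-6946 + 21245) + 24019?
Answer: 343467735/14299 ≈ 24020.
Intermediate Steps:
(9887 + 10167)/(-6946 + 21245) + 24019 = 20054/14299 + 24019 = 343467735/14299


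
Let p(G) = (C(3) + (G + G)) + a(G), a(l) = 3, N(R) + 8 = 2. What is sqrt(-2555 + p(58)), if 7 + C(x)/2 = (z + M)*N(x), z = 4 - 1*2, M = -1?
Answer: I*sqrt(2462) ≈ 49.619*I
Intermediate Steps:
N(R) = -6 (N(R) = -8 + 2 = -6)
z = 2 (z = 4 - 2 = 2)
C(x) = -26 (C(x) = -14 + 2*((2 - 1)*(-6)) = -14 + 2*(1*(-6)) = -14 + 2*(-6) = -14 - 12 = -26)
p(G) = -23 + 2*G (p(G) = (-26 + (G + G)) + 3 = (-26 + 2*G) + 3 = -23 + 2*G)
sqrt(-2555 + p(58)) = sqrt(-2555 + (-23 + 2*58)) = sqrt(-2555 + (-23 + 116)) = sqrt(-2555 + 93) = sqrt(-2462) = I*sqrt(2462)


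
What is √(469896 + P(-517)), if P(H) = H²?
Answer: √737185 ≈ 858.59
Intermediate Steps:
√(469896 + P(-517)) = √(469896 + (-517)²) = √(469896 + 267289) = √737185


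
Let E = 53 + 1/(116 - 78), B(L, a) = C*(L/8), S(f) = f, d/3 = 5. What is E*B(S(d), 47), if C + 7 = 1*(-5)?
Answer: -90675/76 ≈ -1193.1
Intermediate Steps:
d = 15 (d = 3*5 = 15)
C = -12 (C = -7 + 1*(-5) = -7 - 5 = -12)
B(L, a) = -3*L/2 (B(L, a) = -12*L/8 = -3*L/2)
E = 2015/38 (E = 53 + 1/38 = 2015/38 ≈ 53.026)
E*B(S(d), 47) = 2015*(-3/2*15)/38 = (2015/38)*(-45/2) = -90675/76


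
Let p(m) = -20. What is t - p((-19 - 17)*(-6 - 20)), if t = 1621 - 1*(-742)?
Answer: 2383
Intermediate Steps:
t = 2363 (t = 1621 + 742 = 2363)
t - p((-19 - 17)*(-6 - 20)) = 2363 - 1*(-20) = 2363 + 20 = 2383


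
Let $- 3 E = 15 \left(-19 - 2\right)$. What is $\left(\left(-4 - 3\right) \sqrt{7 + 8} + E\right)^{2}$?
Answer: $11760 - 1470 \sqrt{15} \approx 6066.7$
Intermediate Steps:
$E = 105$ ($E = - \frac{15 \left(-19 - 2\right)}{3} = - \frac{15 \left(-21\right)}{3} = \left(- \frac{1}{3}\right) \left(-315\right) = 105$)
$\left(\left(-4 - 3\right) \sqrt{7 + 8} + E\right)^{2} = \left(\left(-4 - 3\right) \sqrt{7 + 8} + 105\right)^{2} = \left(- 7 \sqrt{15} + 105\right)^{2} = \left(105 - 7 \sqrt{15}\right)^{2}$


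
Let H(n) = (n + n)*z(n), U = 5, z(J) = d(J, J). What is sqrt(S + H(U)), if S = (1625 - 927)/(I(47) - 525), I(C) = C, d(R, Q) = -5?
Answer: 7*I*sqrt(59989)/239 ≈ 7.1736*I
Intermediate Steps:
z(J) = -5
H(n) = -10*n (H(n) = (n + n)*(-5) = (2*n)*(-5) = -10*n)
S = -349/239 (S = (1625 - 927)/(47 - 525) = 698/(-478) = 698*(-1/478) = -349/239 ≈ -1.4603)
sqrt(S + H(U)) = sqrt(-349/239 - 10*5) = sqrt(-349/239 - 50) = sqrt(-12299/239) = 7*I*sqrt(59989)/239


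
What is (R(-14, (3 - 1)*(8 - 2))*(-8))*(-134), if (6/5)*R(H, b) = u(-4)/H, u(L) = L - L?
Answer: 0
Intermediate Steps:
u(L) = 0
R(H, b) = 0 (R(H, b) = 5*(0/H)/6 = (⅚)*0 = 0)
(R(-14, (3 - 1)*(8 - 2))*(-8))*(-134) = (0*(-8))*(-134) = 0*(-134) = 0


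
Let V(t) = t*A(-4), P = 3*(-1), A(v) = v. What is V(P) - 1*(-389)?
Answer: 401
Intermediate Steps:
P = -3
V(t) = -4*t (V(t) = t*(-4) = -4*t)
V(P) - 1*(-389) = -4*(-3) - 1*(-389) = 12 + 389 = 401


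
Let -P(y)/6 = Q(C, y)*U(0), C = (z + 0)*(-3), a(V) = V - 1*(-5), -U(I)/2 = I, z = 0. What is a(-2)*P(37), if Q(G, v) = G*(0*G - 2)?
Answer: 0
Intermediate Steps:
U(I) = -2*I
a(V) = 5 + V (a(V) = V + 5 = 5 + V)
C = 0 (C = (0 + 0)*(-3) = 0*(-3) = 0)
Q(G, v) = -2*G (Q(G, v) = G*(0 - 2) = G*(-2) = -2*G)
P(y) = 0 (P(y) = -6*(-2*0)*(-2*0) = -0*0 = -6*0 = 0)
a(-2)*P(37) = (5 - 2)*0 = 3*0 = 0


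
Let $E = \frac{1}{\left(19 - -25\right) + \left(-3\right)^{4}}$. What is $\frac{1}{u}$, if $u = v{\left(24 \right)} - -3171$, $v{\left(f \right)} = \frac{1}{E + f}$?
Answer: $\frac{3001}{9516296} \approx 0.00031535$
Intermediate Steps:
$E = \frac{1}{125}$ ($E = \frac{1}{\left(19 + 25\right) + 81} = \frac{1}{44 + 81} = \frac{1}{125} \approx 0.008$)
$v{\left(f \right)} = \frac{1}{\frac{1}{125} + f}$
$u = \frac{9516296}{3001}$ ($u = \frac{125}{1 + 125 \cdot 24} - -3171 = \frac{125}{1 + 3000} + 3171 = \frac{125}{3001} + 3171 = \frac{9516296}{3001} \approx 3171.0$)
$\frac{1}{u} = \frac{1}{\frac{9516296}{3001}} = \frac{3001}{9516296}$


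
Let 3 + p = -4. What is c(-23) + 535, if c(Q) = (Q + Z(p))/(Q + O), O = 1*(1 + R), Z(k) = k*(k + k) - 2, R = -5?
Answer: 14372/27 ≈ 532.30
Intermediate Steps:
p = -7 (p = -3 - 4 = -7)
Z(k) = -2 + 2*k² (Z(k) = k*(2*k) - 2 = 2*k² - 2 = -2 + 2*k²)
O = -4 (O = 1*(1 - 5) = 1*(-4) = -4)
c(Q) = (96 + Q)/(-4 + Q) (c(Q) = (Q + (-2 + 2*(-7)²))/(Q - 4) = (Q + (-2 + 2*49))/(-4 + Q) = (Q + (-2 + 98))/(-4 + Q) = (Q + 96)/(-4 + Q) = (96 + Q)/(-4 + Q))
c(-23) + 535 = (96 - 23)/(-4 - 23) + 535 = 73/(-27) + 535 = -1/27*73 + 535 = -73/27 + 535 = 14372/27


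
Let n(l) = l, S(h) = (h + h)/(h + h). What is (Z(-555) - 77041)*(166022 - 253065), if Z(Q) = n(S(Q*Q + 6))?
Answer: 6705792720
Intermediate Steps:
S(h) = 1 (S(h) = (2*h)/((2*h)) = (2*h)*(1/(2*h)) = 1)
Z(Q) = 1
(Z(-555) - 77041)*(166022 - 253065) = (1 - 77041)*(166022 - 253065) = -77040*(-87043) = 6705792720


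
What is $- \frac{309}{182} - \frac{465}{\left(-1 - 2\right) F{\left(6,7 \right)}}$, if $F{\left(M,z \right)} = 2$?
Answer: $\frac{6898}{91} \approx 75.802$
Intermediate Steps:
$- \frac{309}{182} - \frac{465}{\left(-1 - 2\right) F{\left(6,7 \right)}} = - \frac{309}{182} - \frac{465}{\left(-1 - 2\right) 2} = \left(-309\right) \frac{1}{182} - \frac{465}{\left(-3\right) 2} = - \frac{309}{182} - \frac{465}{-6} = - \frac{309}{182} - - \frac{155}{2} = - \frac{309}{182} + \frac{155}{2} = \frac{6898}{91}$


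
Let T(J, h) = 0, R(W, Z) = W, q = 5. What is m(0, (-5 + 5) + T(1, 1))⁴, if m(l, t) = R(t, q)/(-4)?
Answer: 0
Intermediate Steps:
m(l, t) = -t/4 (m(l, t) = t/(-4) = t*(-¼) = -t/4)
m(0, (-5 + 5) + T(1, 1))⁴ = (-((-5 + 5) + 0)/4)⁴ = (-(0 + 0)/4)⁴ = (-¼*0)⁴ = 0⁴ = 0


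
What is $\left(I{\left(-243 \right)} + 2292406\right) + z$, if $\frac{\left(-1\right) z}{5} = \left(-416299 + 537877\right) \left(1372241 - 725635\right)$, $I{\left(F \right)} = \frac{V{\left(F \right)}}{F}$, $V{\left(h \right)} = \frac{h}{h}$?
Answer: $- \frac{95514316030963}{243} \approx -3.9306 \cdot 10^{11}$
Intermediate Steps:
$V{\left(h \right)} = 1$
$I{\left(F \right)} = \frac{1}{F}$ ($I{\left(F \right)} = 1 \frac{1}{F} = \frac{1}{F}$)
$z = -393065321340$ ($z = - 5 \left(-416299 + 537877\right) \left(1372241 - 725635\right) = - 5 \cdot 121578 \cdot 646606 = \left(-5\right) 78613064268 = -393065321340$)
$\left(I{\left(-243 \right)} + 2292406\right) + z = \left(\frac{1}{-243} + 2292406\right) - 393065321340 = \left(- \frac{1}{243} + 2292406\right) - 393065321340 = \frac{557054657}{243} - 393065321340 = - \frac{95514316030963}{243}$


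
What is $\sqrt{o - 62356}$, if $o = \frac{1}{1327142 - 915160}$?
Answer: $\frac{3 i \sqrt{1175959113288818}}{411982} \approx 249.71 i$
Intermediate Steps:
$o = \frac{1}{411982} \approx 2.4273 \cdot 10^{-6}$
$\sqrt{o - 62356} = \sqrt{\frac{1}{411982} - 62356} = \sqrt{- \frac{25689549591}{411982}} = \frac{3 i \sqrt{1175959113288818}}{411982}$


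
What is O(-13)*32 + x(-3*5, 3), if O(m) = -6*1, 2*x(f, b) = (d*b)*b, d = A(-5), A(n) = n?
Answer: -429/2 ≈ -214.50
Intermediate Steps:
d = -5
x(f, b) = -5*b**2/2 (x(f, b) = ((-5*b)*b)/2 = (-5*b**2)/2 = -5*b**2/2)
O(m) = -6
O(-13)*32 + x(-3*5, 3) = -6*32 - 5/2*3**2 = -192 - 5/2*9 = -192 - 45/2 = -429/2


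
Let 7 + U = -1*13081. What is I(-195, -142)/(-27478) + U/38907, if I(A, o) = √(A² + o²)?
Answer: -13088/38907 - √58189/27478 ≈ -0.34517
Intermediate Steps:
U = -13088 (U = -7 - 1*13081 = -7 - 13081 = -13088)
I(-195, -142)/(-27478) + U/38907 = √((-195)² + (-142)²)/(-27478) - 13088/38907 = √(38025 + 20164)*(-1/27478) - 13088*1/38907 = √58189*(-1/27478) - 13088/38907 = -√58189/27478 - 13088/38907 = -13088/38907 - √58189/27478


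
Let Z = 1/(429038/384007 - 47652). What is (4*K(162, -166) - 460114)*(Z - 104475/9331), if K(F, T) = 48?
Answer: 62802861759388686641/12195798638579 ≈ 5.1496e+6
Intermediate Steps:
Z = -384007/18298272526 (Z = 1/(429038*(1/384007) - 47652) = 1/(429038/384007 - 47652) = 1/(-18298272526/384007) = -384007/18298272526 ≈ -2.0986e-5)
(4*K(162, -166) - 460114)*(Z - 104475/9331) = (4*48 - 460114)*(-384007/18298272526 - 104475/9331) = (192 - 460114)*(-384007/18298272526 - 104475*1/9331) = -459922*(-384007/18298272526 - 14925/1333) = -459922*(-273102229331881/24391597277158) = 62802861759388686641/12195798638579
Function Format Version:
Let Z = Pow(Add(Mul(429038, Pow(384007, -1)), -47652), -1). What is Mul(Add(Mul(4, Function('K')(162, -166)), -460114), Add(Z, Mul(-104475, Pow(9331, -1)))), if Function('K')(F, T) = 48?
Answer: Rational(62802861759388686641, 12195798638579) ≈ 5.1496e+6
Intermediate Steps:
Z = Rational(-384007, 18298272526) (Z = Pow(Add(Mul(429038, Rational(1, 384007)), -47652), -1) = Pow(Add(Rational(429038, 384007), -47652), -1) = Pow(Rational(-18298272526, 384007), -1) = Rational(-384007, 18298272526) ≈ -2.0986e-5)
Mul(Add(Mul(4, Function('K')(162, -166)), -460114), Add(Z, Mul(-104475, Pow(9331, -1)))) = Mul(Add(Mul(4, 48), -460114), Add(Rational(-384007, 18298272526), Mul(-104475, Pow(9331, -1)))) = Mul(Add(192, -460114), Add(Rational(-384007, 18298272526), Mul(-104475, Rational(1, 9331)))) = Mul(-459922, Add(Rational(-384007, 18298272526), Rational(-14925, 1333))) = Mul(-459922, Rational(-273102229331881, 24391597277158)) = Rational(62802861759388686641, 12195798638579)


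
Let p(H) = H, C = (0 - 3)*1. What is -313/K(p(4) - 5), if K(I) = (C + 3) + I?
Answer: 313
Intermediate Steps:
C = -3 (C = -3*1 = -3)
K(I) = I (K(I) = (-3 + 3) + I = 0 + I = I)
-313/K(p(4) - 5) = -313/(4 - 5) = -313/(-1) = -313*(-1) = 313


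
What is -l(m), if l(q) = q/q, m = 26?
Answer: -1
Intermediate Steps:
l(q) = 1
-l(m) = -1*1 = -1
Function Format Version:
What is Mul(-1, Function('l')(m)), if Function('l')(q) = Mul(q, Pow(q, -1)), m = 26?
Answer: -1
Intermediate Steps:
Function('l')(q) = 1
Mul(-1, Function('l')(m)) = Mul(-1, 1) = -1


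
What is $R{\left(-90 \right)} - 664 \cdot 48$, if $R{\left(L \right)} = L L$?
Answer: $-23772$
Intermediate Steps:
$R{\left(L \right)} = L^{2}$
$R{\left(-90 \right)} - 664 \cdot 48 = \left(-90\right)^{2} - 664 \cdot 48 = 8100 - 31872 = -23772$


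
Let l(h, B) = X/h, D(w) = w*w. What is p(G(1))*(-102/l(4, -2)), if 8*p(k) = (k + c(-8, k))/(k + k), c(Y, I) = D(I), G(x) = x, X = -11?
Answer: 51/11 ≈ 4.6364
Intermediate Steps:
D(w) = w**2
c(Y, I) = I**2
p(k) = (k + k**2)/(16*k) (p(k) = ((k + k**2)/(k + k))/8 = ((k + k**2)/((2*k)))/8 = ((k + k**2)*(1/(2*k)))/8 = ((k + k**2)/(2*k))/8 = (k + k**2)/(16*k))
l(h, B) = -11/h
p(G(1))*(-102/l(4, -2)) = (1/16 + (1/16)*1)*(-102/((-11/4))) = (1/16 + 1/16)*(-102/((-11*1/4))) = (-102/(-11/4))/8 = (-102*(-4/11))/8 = (1/8)*(408/11) = 51/11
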